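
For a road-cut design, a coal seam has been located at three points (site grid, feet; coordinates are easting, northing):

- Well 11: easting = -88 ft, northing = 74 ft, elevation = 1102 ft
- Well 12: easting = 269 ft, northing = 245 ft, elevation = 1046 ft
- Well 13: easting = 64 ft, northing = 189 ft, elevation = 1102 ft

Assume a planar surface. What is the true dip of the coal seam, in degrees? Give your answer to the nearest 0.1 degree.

Let the plane be z = a·easting + b·northing + c.
Well 12−Well 11: 357a + 171b = −56;  Well 13−Well 11: 152a + 115b = 0.
Solving gives a = −0.42754, b = 0.56509.
Gradient magnitude |∇z| = √(a² + b²) = √(0.18279 + 0.31933) = 0.70860.
True dip = arctan(0.70860) = 35.3°, dipping toward SE (azimuth ≈ 143°).

35.3°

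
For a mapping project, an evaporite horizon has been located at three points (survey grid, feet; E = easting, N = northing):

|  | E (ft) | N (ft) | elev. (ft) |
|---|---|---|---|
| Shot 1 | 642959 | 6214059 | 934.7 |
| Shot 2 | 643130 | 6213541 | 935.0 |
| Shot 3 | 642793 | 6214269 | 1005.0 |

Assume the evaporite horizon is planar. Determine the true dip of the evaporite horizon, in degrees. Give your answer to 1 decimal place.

Two edge vectors: Shot 1→Shot 2 = (171, -518, 0.3), Shot 1→Shot 3 = (-166, 210, 70.3).
Normal n = (Shot 1→Shot 2) × (Shot 1→Shot 3) = (-36478.4, -12071.1, -50078).
So ∂z/∂E = −n_x/n_z = −0.72843 and ∂z/∂N = −n_y/n_z = −0.24105.
Gradient magnitude |∇z| = √(a² + b²) = √(0.53061 + 0.05810) = 0.76728.
True dip = arctan(0.76728) = 37.5°, dipping toward ENE (azimuth ≈ 072°).

37.5°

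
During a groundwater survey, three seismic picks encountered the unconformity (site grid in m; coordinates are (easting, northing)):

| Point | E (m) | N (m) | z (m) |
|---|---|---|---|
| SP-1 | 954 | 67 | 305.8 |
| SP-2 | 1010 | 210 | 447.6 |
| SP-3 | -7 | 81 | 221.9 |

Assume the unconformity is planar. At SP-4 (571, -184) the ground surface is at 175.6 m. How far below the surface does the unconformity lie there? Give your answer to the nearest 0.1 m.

147.5 m

Two edge vectors: SP-1→SP-2 = (56, 143, 141.8), SP-1→SP-3 = (-961, 14, -83.9).
Normal n = (SP-1→SP-2) × (SP-1→SP-3) = (-13982.9, -131571.4, 138207).
So ∂z/∂E = −n_x/n_z = 0.101174 and ∂z/∂N = −n_y/n_z = 0.951988.
Intercept c from SP-1: 305.8 − 96.52 − 63.78 = 145.50.
At (571, -184): z_contact = 57.77 − 175.17 + 145.50 = 28.10 m.
Depth below ground = 175.6 − 28.10 = 147.5 m.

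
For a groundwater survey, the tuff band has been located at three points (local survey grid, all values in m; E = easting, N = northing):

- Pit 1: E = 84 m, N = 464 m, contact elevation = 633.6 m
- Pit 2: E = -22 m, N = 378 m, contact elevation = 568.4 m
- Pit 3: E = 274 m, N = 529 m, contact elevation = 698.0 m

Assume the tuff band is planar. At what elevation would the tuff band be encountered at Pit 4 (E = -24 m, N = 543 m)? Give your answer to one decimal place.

Two edge vectors: Pit 1→Pit 2 = (-106, -86, -65.2), Pit 1→Pit 3 = (190, 65, 64.4).
Normal n = (Pit 1→Pit 2) × (Pit 1→Pit 3) = (-1300.4, -5561.6, 9450).
So ∂z/∂E = −n_x/n_z = 0.13761 and ∂z/∂N = −n_y/n_z = 0.58853.
Intercept c from Pit 1: 633.6 − 11.56 − 273.08 = 348.96.
At (-24, 543): z = −3.3 + 319.6 + 348.96 = 665.2 m.

665.2 m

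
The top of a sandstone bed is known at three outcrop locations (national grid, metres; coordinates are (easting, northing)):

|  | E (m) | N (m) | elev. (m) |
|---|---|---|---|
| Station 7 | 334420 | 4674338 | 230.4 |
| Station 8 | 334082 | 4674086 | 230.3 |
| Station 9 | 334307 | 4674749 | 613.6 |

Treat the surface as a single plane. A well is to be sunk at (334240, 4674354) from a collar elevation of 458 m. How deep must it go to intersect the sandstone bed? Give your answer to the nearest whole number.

Let the plane be z = a·E + b·N + c.
Station 8−Station 7: −338a − 252b = −0.1;  Station 9−Station 7: −113a + 411b = 383.2.
Solving gives a = −0.57663536, b = 0.77382045.
Then c = 230.4 − a·334420 − b·4674338 = −3424029.53.
At (334240, 4674354): z_contact = −192734.6 + 3617110.7 − 3424029.53 = 346.6 m.
Depth below ground = 458 − 346.6 = 111 m.

111 m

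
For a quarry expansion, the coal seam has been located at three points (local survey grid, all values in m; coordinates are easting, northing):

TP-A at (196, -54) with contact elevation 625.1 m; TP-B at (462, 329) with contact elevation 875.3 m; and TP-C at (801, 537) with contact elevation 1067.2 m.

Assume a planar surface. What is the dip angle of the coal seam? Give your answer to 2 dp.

Let the plane be z = a·easting + b·northing + c.
TP-B−TP-A: 266a + 383b = 250.2;  TP-C−TP-A: 605a + 591b = 442.1.
Solving gives a = 0.28797, b = 0.45327.
Gradient magnitude |∇z| = √(a² + b²) = √(0.08292 + 0.20545) = 0.53701.
True dip = arctan(0.53701) = 28.24°, dipping toward SSW (azimuth ≈ 212°).

28.24°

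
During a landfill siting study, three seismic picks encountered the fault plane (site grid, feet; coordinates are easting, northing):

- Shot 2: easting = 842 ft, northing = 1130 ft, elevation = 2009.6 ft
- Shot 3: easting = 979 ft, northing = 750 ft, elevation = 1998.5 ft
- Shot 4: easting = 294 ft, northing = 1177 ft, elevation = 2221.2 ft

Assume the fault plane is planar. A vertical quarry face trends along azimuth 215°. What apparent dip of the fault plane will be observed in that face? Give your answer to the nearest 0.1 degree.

Let the plane be z = a·easting + b·northing + c.
Shot 3−Shot 2: 137a − 380b = −11.1;  Shot 4−Shot 2: −548a + 47b = 211.6.
Solving gives a = −0.39587, b = −0.11351.
Unit vector along 215° is (sin 215°, cos 215°) = (-0.5736, -0.8192).
Slope in that direction = a·(-0.5736) + b·(-0.8192) = 0.32004.
Apparent dip = arctan|0.32004| = 17.7° (true dip is 22.4°, so apparent ≤ true as expected).

17.7°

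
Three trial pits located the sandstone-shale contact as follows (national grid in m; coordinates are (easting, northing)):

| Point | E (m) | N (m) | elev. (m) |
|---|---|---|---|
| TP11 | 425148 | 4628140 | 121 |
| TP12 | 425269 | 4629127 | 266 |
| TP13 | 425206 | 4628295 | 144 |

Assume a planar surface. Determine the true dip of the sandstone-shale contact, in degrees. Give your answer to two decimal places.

8.32°

Two edge vectors: TP11→TP12 = (121, 987, 145), TP11→TP13 = (58, 155, 23).
Normal n = (TP11→TP12) × (TP11→TP13) = (226, 5627, -38491).
So ∂z/∂E = −n_x/n_z = 0.00587 and ∂z/∂N = −n_y/n_z = 0.14619.
Gradient magnitude |∇z| = √(a² + b²) = √(0.00003 + 0.02137) = 0.14631.
True dip = arctan(0.14631) = 8.32°, dipping toward S (azimuth ≈ 182°).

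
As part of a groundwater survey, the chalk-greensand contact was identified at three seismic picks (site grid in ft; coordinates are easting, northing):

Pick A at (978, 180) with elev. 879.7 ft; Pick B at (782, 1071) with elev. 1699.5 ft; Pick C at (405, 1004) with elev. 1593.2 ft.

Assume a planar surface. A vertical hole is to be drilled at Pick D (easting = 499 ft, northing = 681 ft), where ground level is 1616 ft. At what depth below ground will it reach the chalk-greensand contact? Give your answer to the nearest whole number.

Let the plane be z = a·easting + b·northing + c.
Pick B−Pick A: −196a + 891b = 819.8;  Pick C−Pick A: −573a + 824b = 713.5.
Solving gives a = 0.11399, b = 0.94516.
Then c = 879.7 − a·978 − b·180 = 598.09.
At (499, 681): z_contact = 56.9 + 643.7 + 598.09 = 1298.6 ft.
Depth below ground = 1616 − 1298.6 = 317 ft.

317 ft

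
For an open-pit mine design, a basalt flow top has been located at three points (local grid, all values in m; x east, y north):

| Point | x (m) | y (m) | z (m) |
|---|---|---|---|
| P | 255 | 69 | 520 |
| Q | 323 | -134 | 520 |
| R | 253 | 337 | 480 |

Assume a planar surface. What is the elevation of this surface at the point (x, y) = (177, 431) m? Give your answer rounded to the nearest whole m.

500 m

Two edge vectors: P→Q = (68, -203, 0), P→R = (-2, 268, -40).
Normal n = (P→Q) × (P→R) = (8120, 2720, 17818).
So ∂z/∂x = −n_x/n_z = −0.45572 and ∂z/∂y = −n_y/n_z = −0.15265.
Intercept c from P: 520 + 116.21 + 10.53 = 646.74.
At (177, 431): z = −80.7 − 65.8 + 646.74 = 500.3 m.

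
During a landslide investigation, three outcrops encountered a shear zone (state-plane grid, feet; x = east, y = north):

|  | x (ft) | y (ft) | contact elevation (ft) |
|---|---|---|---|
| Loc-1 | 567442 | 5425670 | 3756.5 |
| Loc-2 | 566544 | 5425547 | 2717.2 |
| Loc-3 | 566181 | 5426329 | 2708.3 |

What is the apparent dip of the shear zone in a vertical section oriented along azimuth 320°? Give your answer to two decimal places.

Two edge vectors: Loc-1→Loc-2 = (-898, -123, -1039.3), Loc-1→Loc-3 = (-1261, 659, -1048.2).
Normal n = (Loc-1→Loc-2) × (Loc-1→Loc-3) = (813827.3, 369273.7, -746885).
So ∂z/∂x = −n_x/n_z = 1.08963 and ∂z/∂y = −n_y/n_z = 0.49442.
Unit vector along 320° is (sin 320°, cos 320°) = (-0.6428, 0.7660).
Slope in that direction = a·(-0.6428) + b·(0.7660) = −0.32165.
Apparent dip = arctan|0.32165| = 17.83° (true dip is 50.1°, so apparent ≤ true as expected).

17.83°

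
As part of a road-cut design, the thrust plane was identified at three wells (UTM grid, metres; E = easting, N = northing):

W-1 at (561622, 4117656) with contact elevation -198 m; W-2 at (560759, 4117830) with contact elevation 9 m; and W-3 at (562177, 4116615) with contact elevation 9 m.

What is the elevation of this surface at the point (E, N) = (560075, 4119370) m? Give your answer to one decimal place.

-340.2 m

Two edge vectors: W-1→W-2 = (-863, 174, 207), W-1→W-3 = (555, -1041, 207).
Normal n = (W-1→W-2) × (W-1→W-3) = (251505, 293526, 801813).
So ∂z/∂E = −n_x/n_z = −0.313670394 and ∂z/∂N = −n_y/n_z = −0.366077876.
Intercept c from W-1: -198 + 176164.19 + 1507382.76 = 1683348.96.
At (560075, 4119370): z = −175678.9 − 1508010.2 + 1683348.96 = -340.2 m.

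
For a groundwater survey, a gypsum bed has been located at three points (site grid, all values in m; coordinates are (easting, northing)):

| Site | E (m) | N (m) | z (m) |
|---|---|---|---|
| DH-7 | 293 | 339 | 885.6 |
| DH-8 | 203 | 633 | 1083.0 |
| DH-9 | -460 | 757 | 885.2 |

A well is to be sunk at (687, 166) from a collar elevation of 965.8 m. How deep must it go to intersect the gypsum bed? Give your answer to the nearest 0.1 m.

Let the plane be z = a·E + b·N + c.
DH-8−DH-7: −90a + 294b = 197.4;  DH-9−DH-7: −753a + 418b = −0.4.
Solving gives a = 0.44966, b = 0.80908.
Then c = 885.6 − a·293 − b·339 = 479.57.
At (687, 166): z_contact = 308.92 + 134.31 + 479.57 = 922.80 m.
Depth below ground = 965.8 − 922.80 = 43.0 m.

43.0 m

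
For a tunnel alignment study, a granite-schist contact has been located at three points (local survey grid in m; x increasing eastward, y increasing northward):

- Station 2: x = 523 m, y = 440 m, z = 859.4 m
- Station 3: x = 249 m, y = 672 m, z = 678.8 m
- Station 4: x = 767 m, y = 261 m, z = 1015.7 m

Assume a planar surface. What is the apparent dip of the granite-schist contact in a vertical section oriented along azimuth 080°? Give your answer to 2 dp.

25.82°

Let the plane be z = a·x + b·y + c.
Station 3−Station 2: −274a + 232b = −180.6;  Station 4−Station 2: 244a − 179b = 156.3.
Solving gives a = 0.52026, b = −0.16400.
Unit vector along 080° is (sin 80°, cos 80°) = (0.9848, 0.1736).
Slope in that direction = a·(0.9848) + b·(0.1736) = 0.48388.
Apparent dip = arctan|0.48388| = 25.82° (true dip is 28.6°, so apparent ≤ true as expected).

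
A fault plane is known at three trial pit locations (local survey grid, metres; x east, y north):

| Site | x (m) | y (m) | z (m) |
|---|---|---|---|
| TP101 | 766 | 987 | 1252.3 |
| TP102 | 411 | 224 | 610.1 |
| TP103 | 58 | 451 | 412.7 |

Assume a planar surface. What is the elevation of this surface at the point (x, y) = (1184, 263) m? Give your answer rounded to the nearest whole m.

Two edge vectors: TP101→TP102 = (-355, -763, -642.2), TP101→TP103 = (-708, -536, -839.6).
Normal n = (TP101→TP102) × (TP101→TP103) = (296395.6, 156619.6, -349924).
So ∂z/∂x = −n_x/n_z = 0.84703 and ∂z/∂y = −n_y/n_z = 0.44758.
Intercept c from TP101: 1252.3 − 648.82 − 441.76 = 161.71.
At (1184, 263): z = 1002.9 + 117.7 + 161.71 = 1282.3 m.

1282 m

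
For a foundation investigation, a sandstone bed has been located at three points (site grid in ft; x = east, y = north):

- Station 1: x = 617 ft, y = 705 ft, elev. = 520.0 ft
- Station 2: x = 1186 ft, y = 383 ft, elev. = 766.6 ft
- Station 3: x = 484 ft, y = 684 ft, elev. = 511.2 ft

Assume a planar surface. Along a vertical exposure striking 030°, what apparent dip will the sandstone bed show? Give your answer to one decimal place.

20.1°

Two edge vectors: Station 1→Station 2 = (569, -322, 246.6), Station 1→Station 3 = (-133, -21, -8.8).
Normal n = (Station 1→Station 2) × (Station 1→Station 3) = (8012.2, -27790.6, -54775).
So ∂z/∂x = −n_x/n_z = 0.14627 and ∂z/∂y = −n_y/n_z = −0.50736.
Unit vector along 030° is (sin 30°, cos 30°) = (0.5000, 0.8660).
Slope in that direction = a·(0.5000) + b·(0.8660) = −0.36625.
Apparent dip = arctan|0.36625| = 20.1° (true dip is 27.8°, so apparent ≤ true as expected).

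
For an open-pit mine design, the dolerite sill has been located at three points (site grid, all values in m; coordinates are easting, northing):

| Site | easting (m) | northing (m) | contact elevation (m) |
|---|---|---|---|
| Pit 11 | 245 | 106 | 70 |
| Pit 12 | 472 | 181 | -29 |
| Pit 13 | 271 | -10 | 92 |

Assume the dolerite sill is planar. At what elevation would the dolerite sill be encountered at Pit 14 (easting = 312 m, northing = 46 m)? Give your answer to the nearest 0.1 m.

Two edge vectors: Pit 11→Pit 12 = (227, 75, -99), Pit 11→Pit 13 = (26, -116, 22).
Normal n = (Pit 11→Pit 12) × (Pit 11→Pit 13) = (-9834, -7568, -28282).
So ∂z/∂easting = −n_x/n_z = −0.34771 and ∂z/∂northing = −n_y/n_z = −0.26759.
Intercept c from Pit 11: 70 + 85.19 + 28.36 = 183.55.
At (312, 46): z = −108.5 − 12.3 + 183.55 = 62.8 m.

62.8 m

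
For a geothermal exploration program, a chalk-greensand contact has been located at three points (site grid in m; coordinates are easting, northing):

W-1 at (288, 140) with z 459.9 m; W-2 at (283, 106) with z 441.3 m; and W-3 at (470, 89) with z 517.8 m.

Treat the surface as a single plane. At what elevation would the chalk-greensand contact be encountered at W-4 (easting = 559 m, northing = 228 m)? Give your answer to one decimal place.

Two edge vectors: W-1→W-2 = (-5, -34, -18.6), W-1→W-3 = (182, -51, 57.9).
Normal n = (W-1→W-2) × (W-1→W-3) = (-2917.2, -3095.7, 6443).
So ∂z/∂easting = −n_x/n_z = 0.45277 and ∂z/∂northing = −n_y/n_z = 0.48047.
Intercept c from W-1: 459.9 − 130.40 − 67.27 = 262.24.
At (559, 228): z = 253.1 + 109.5 + 262.24 = 624.9 m.

624.9 m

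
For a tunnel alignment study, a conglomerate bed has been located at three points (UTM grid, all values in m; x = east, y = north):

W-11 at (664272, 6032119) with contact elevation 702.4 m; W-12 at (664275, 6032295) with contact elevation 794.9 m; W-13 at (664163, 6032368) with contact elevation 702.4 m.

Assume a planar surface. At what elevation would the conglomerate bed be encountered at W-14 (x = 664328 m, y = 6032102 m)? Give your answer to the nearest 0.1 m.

Two edge vectors: W-11→W-12 = (3, 176, 92.5), W-11→W-13 = (-109, 249, 0).
Normal n = (W-11→W-12) × (W-11→W-13) = (-23032.5, -10082.5, 19931).
So ∂z/∂x = −n_x/n_z = 1.155611861 and ∂z/∂y = −n_y/n_z = 0.505870252.
Intercept c from W-11: 702.4 − 767640.60 − 3051469.56 = −3818407.76.
At (664328, 6032102): z = 767705.3 + 3051461.0 − 3818407.76 = 758.5 m.

758.5 m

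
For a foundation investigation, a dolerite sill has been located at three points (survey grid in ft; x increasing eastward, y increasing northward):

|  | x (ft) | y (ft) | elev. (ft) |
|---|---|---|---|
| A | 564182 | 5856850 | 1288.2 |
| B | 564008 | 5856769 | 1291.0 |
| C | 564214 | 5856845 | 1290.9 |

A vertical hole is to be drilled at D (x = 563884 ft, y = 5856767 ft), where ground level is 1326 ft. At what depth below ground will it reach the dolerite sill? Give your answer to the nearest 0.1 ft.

42.0 ft

Two edge vectors: A→B = (-174, -81, 2.8), A→C = (32, -5, 2.7).
Normal n = (A→B) × (A→C) = (-204.7, 559.4, 3462).
So ∂z/∂x = −n_x/n_z = 0.059127672 and ∂z/∂y = −n_y/n_z = −0.161582900.
Intercept c from A: 1288.2 − 33358.77 + 946366.81 = 914296.24.
At (563884, 5856767): z_contact = 33341.15 − 946353.40 + 914296.24 = 1283.99 ft.
Depth below ground = 1326 − 1283.99 = 42.0 ft.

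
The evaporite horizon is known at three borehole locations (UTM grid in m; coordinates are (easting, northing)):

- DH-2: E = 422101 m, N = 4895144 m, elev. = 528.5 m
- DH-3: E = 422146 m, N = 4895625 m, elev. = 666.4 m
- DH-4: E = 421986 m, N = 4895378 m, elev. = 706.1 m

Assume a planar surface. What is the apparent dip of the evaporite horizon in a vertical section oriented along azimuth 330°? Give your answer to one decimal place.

35.7°

Let the plane be z = a·E + b·N + c.
DH-3−DH-2: 45a + 481b = 137.9;  DH-4−DH-2: −115a + 234b = 177.6.
Solving gives a = −0.80731, b = 0.36222.
Unit vector along 330° is (sin 330°, cos 330°) = (-0.5000, 0.8660).
Slope in that direction = a·(-0.5000) + b·(0.8660) = 0.71735.
Apparent dip = arctan|0.71735| = 35.7° (true dip is 41.5°, so apparent ≤ true as expected).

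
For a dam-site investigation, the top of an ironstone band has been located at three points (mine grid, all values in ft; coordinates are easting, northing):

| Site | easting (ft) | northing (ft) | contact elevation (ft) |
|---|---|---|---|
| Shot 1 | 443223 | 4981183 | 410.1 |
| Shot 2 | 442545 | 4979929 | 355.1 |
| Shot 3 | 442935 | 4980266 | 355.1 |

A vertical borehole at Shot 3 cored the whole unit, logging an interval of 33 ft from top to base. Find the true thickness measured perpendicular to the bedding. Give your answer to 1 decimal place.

Two edge vectors: Shot 1→Shot 2 = (-678, -1254, -55), Shot 1→Shot 3 = (-288, -917, -55).
Normal n = (Shot 1→Shot 2) × (Shot 1→Shot 3) = (18535, -21450, 260574).
So ∂z/∂easting = −n_x/n_z = −0.07113 and ∂z/∂northing = −n_y/n_z = 0.08232.
|∇z| = √(a²+b²) = 0.10879, so dip δ = arctan(0.10879) = 6.21°.
True thickness = vertical thickness × cos δ = 33 × cos 6.21° = 32.8 ft.

32.8 ft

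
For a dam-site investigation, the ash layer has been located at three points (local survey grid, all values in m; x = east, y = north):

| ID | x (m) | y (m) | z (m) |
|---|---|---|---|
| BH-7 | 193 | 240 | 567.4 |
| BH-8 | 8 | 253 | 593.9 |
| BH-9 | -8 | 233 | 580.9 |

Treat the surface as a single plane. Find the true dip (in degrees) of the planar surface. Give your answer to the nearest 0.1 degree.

36.1°

Two edge vectors: BH-7→BH-8 = (-185, 13, 26.5), BH-7→BH-9 = (-201, -7, 13.5).
Normal n = (BH-7→BH-8) × (BH-7→BH-9) = (361, -2829, 3908).
So ∂z/∂x = −n_x/n_z = −0.09237 and ∂z/∂y = −n_y/n_z = 0.72390.
Gradient magnitude |∇z| = √(a² + b²) = √(0.00853 + 0.52403) = 0.72977.
True dip = arctan(0.72977) = 36.1°, dipping toward S (azimuth ≈ 173°).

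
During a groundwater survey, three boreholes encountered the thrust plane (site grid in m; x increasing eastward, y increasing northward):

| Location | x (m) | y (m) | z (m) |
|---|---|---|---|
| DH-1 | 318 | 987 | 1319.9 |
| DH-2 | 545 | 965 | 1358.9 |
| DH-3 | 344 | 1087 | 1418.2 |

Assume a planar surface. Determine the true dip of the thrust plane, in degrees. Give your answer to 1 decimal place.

43.6°

Let the plane be z = a·x + b·y + c.
DH-2−DH-1: 227a − 22b = 39;  DH-3−DH-1: 26a + 100b = 98.3.
Solving gives a = 0.26051, b = 0.91527.
Gradient magnitude |∇z| = √(a² + b²) = √(0.06787 + 0.83771) = 0.95162.
True dip = arctan(0.95162) = 43.6°, dipping toward SSW (azimuth ≈ 196°).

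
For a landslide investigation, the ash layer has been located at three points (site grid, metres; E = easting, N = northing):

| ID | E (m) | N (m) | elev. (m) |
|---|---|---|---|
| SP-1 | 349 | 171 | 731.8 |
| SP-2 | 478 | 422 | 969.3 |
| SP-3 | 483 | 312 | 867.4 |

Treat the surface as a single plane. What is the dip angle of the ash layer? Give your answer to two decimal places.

Let the plane be z = a·E + b·N + c.
SP-2−SP-1: 129a + 251b = 237.5;  SP-3−SP-1: 134a + 141b = 135.6.
Solving gives a = 0.03549, b = 0.92798.
Gradient magnitude |∇z| = √(a² + b²) = √(0.00126 + 0.86114) = 0.92865.
True dip = arctan(0.92865) = 42.88°, dipping toward S (azimuth ≈ 182°).

42.88°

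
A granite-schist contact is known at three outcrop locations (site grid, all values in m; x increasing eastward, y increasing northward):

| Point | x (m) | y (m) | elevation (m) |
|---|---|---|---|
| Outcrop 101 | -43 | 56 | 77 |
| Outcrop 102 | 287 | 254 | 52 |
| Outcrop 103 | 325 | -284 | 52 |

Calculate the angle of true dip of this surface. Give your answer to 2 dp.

4.17°

Two edge vectors: Outcrop 101→Outcrop 102 = (330, 198, -25), Outcrop 101→Outcrop 103 = (368, -340, -25).
Normal n = (Outcrop 101→Outcrop 102) × (Outcrop 101→Outcrop 103) = (-13450, -950, -185064).
So ∂z/∂x = −n_x/n_z = −0.07268 and ∂z/∂y = −n_y/n_z = −0.00513.
Gradient magnitude |∇z| = √(a² + b²) = √(0.00528 + 0.00003) = 0.07286.
True dip = arctan(0.07286) = 4.17°, dipping toward E (azimuth ≈ 086°).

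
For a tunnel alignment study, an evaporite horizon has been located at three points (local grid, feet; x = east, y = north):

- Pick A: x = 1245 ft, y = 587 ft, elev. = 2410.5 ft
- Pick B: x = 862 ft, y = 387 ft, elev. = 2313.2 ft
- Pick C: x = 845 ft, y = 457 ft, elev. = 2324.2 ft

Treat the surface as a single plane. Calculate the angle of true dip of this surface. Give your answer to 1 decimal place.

Two edge vectors: Pick A→Pick B = (-383, -200, -97.3), Pick A→Pick C = (-400, -130, -86.3).
Normal n = (Pick A→Pick B) × (Pick A→Pick C) = (4611, 5867.1, -30210).
So ∂z/∂x = −n_x/n_z = 0.15263 and ∂z/∂y = −n_y/n_z = 0.19421.
Gradient magnitude |∇z| = √(a² + b²) = √(0.02330 + 0.03772) = 0.24701.
True dip = arctan(0.24701) = 13.9°, dipping toward SW (azimuth ≈ 218°).

13.9°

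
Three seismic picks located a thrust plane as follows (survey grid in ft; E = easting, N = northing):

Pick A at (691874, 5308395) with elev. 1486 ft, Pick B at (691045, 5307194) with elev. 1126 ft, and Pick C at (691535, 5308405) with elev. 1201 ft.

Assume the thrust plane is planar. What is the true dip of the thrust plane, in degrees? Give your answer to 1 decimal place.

41.2°

Let the plane be z = a·E + b·N + c.
Pick B−Pick A: −829a − 1201b = −360;  Pick C−Pick A: −339a + 10b = −285.
Solving gives a = 0.83260, b = −0.27496.
Gradient magnitude |∇z| = √(a² + b²) = √(0.69322 + 0.07560) = 0.87682.
True dip = arctan(0.87682) = 41.2°, dipping toward WNW (azimuth ≈ 288°).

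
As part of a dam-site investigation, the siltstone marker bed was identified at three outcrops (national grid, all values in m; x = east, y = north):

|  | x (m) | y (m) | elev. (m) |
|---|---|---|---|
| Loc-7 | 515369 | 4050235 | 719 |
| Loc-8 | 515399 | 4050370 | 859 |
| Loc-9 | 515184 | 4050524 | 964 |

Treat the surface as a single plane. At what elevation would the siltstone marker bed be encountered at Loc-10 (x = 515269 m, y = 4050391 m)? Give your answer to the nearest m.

851 m

Let the plane be z = a·x + b·y + c.
Loc-8−Loc-7: 30a + 135b = 140;  Loc-9−Loc-7: −185a + 289b = 245.
Solving gives a = 0.21949770, b = 0.98825977.
Then c = 719 − a·515369 − b·4050235 = −4115087.62.
At (515269, 4050391): z = 113100.4 + 4002838.5 − 4115087.62 = 851.2 m.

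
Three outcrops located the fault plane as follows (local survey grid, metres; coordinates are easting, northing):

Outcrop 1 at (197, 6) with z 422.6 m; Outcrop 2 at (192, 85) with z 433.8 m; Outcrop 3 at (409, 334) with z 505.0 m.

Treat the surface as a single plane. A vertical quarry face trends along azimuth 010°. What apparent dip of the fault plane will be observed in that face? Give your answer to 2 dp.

9.98°

Two edge vectors: Outcrop 1→Outcrop 2 = (-5, 79, 11.2), Outcrop 1→Outcrop 3 = (212, 328, 82.4).
Normal n = (Outcrop 1→Outcrop 2) × (Outcrop 1→Outcrop 3) = (2836, 2786.4, -18388).
So ∂z/∂easting = −n_x/n_z = 0.15423 and ∂z/∂northing = −n_y/n_z = 0.15153.
Unit vector along 010° is (sin 10°, cos 10°) = (0.1736, 0.9848).
Slope in that direction = a·(0.1736) + b·(0.9848) = 0.17601.
Apparent dip = arctan|0.17601| = 9.98° (true dip is 12.2°, so apparent ≤ true as expected).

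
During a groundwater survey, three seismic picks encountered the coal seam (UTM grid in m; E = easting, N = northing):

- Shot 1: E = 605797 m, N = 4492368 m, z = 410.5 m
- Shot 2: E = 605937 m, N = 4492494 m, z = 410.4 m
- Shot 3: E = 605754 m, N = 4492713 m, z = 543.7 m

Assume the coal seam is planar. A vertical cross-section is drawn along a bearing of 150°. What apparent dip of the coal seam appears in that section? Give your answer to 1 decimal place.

Two edge vectors: Shot 1→Shot 2 = (140, 126, -0.1), Shot 1→Shot 3 = (-43, 345, 133.2).
Normal n = (Shot 1→Shot 2) × (Shot 1→Shot 3) = (16817.7, -18643.7, 53718).
So ∂z/∂E = −n_x/n_z = −0.31307 and ∂z/∂N = −n_y/n_z = 0.34707.
Unit vector along 150° is (sin 150°, cos 150°) = (0.5000, -0.8660).
Slope in that direction = a·(0.5000) + b·(-0.8660) = −0.45711.
Apparent dip = arctan|0.45711| = 24.6° (true dip is 25.1°, so apparent ≤ true as expected).

24.6°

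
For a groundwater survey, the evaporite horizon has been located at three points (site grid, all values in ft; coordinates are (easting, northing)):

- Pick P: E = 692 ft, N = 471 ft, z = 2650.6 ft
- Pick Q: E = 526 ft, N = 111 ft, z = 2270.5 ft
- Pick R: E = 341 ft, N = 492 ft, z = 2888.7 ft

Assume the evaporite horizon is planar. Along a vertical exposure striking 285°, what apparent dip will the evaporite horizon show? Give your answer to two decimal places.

Two edge vectors: Pick P→Pick Q = (-166, -360, -380.1), Pick P→Pick R = (-351, 21, 238.1).
Normal n = (Pick P→Pick Q) × (Pick P→Pick R) = (-77733.9, 172939.7, -129846).
So ∂z/∂E = −n_x/n_z = −0.59866 and ∂z/∂N = −n_y/n_z = 1.33188.
Unit vector along 285° is (sin 285°, cos 285°) = (-0.9659, 0.2588).
Slope in that direction = a·(-0.9659) + b·(0.2588) = 0.92298.
Apparent dip = arctan|0.92298| = 42.71° (true dip is 55.6°, so apparent ≤ true as expected).

42.71°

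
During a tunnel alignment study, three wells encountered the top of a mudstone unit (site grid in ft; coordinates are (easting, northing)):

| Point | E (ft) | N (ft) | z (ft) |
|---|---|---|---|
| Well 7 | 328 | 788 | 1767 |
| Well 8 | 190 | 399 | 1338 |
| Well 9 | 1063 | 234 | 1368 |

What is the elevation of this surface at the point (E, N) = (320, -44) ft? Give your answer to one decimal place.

Two edge vectors: Well 7→Well 8 = (-138, -389, -429), Well 7→Well 9 = (735, -554, -399).
Normal n = (Well 7→Well 8) × (Well 7→Well 9) = (-82455, -370377, 362367).
So ∂z/∂E = −n_x/n_z = 0.227546 and ∂z/∂N = −n_y/n_z = 1.022105.
Intercept c from Well 7: 1767 − 74.63 − 805.42 = 886.95.
At (320, -44): z = 72.8 − 45.0 + 886.95 = 914.8 ft.

914.8 ft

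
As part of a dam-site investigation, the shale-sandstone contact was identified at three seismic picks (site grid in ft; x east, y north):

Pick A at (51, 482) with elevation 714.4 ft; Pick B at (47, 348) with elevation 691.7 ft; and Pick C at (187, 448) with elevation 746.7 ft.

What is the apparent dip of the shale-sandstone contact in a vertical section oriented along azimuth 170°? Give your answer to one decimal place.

6.3°

Let the plane be z = a·x + b·y + c.
Pick B−Pick A: −4a − 134b = −22.7;  Pick C−Pick A: 136a − 34b = 32.3.
Solving gives a = 0.27778, b = 0.16111.
Unit vector along 170° is (sin 170°, cos 170°) = (0.1736, -0.9848).
Slope in that direction = a·(0.1736) + b·(-0.9848) = −0.11043.
Apparent dip = arctan|0.11043| = 6.3° (true dip is 17.8°, so apparent ≤ true as expected).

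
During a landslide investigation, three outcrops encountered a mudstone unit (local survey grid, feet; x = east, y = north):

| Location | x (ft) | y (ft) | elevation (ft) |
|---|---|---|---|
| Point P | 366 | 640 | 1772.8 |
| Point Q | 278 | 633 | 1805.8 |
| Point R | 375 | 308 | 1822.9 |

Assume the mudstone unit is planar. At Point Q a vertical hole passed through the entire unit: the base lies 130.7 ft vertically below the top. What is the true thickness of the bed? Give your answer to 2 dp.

Let the plane be z = a·x + b·y + c.
Point Q−Point P: −88a − 7b = 33;  Point R−Point P: 9a − 332b = 50.1.
Solving gives a = −0.36222, b = −0.16072.
|∇z| = √(a²+b²) = 0.39627, so dip δ = arctan(0.39627) = 21.62°.
True thickness = vertical thickness × cos δ = 130.7 × cos 21.62° = 121.51 ft.

121.51 ft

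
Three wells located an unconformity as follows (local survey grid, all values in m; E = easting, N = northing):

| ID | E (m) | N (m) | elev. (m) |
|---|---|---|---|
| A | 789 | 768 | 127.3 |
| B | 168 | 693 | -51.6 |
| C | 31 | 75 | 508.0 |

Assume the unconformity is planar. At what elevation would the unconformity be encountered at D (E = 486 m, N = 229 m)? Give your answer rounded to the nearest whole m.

540 m

Two edge vectors: A→B = (-621, -75, -178.9), A→C = (-758, -693, 380.7).
Normal n = (A→B) × (A→C) = (-152530.2, 372020.9, 373503).
So ∂z/∂E = −n_x/n_z = 0.40838 and ∂z/∂N = −n_y/n_z = −0.99603.
Intercept c from A: 127.3 − 322.21 + 764.95 = 570.04.
At (486, 229): z = 198.5 − 228.1 + 570.04 = 540.4 m.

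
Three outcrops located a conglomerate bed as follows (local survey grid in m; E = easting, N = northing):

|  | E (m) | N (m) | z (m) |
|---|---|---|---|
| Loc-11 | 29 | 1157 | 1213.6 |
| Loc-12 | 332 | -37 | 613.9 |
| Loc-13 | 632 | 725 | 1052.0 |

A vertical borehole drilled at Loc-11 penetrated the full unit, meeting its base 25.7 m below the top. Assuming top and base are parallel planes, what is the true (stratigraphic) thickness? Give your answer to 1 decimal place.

Two edge vectors: Loc-11→Loc-12 = (303, -1194, -599.7), Loc-11→Loc-13 = (603, -432, -161.6).
Normal n = (Loc-11→Loc-12) × (Loc-11→Loc-13) = (-66120, -312654.3, 589086).
So ∂z/∂E = −n_x/n_z = 0.11224 and ∂z/∂N = −n_y/n_z = 0.53074.
|∇z| = √(a²+b²) = 0.54248, so dip δ = arctan(0.54248) = 28.48°.
True thickness = vertical thickness × cos δ = 25.7 × cos 28.48° = 22.6 m.

22.6 m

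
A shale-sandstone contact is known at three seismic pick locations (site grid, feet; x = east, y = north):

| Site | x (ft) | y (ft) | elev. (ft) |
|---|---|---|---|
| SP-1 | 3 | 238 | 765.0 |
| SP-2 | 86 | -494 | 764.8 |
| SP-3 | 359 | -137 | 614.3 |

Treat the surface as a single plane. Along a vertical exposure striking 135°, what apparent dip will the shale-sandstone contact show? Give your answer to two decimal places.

16.77°

Let the plane be z = a·x + b·y + c.
SP-2−SP-1: 83a − 732b = −0.2;  SP-3−SP-1: 356a − 375b = −150.7.
Solving gives a = −0.48041, b = −0.05420.
Unit vector along 135° is (sin 135°, cos 135°) = (0.7071, -0.7071).
Slope in that direction = a·(0.7071) + b·(-0.7071) = −0.30137.
Apparent dip = arctan|0.30137| = 16.77° (true dip is 25.8°, so apparent ≤ true as expected).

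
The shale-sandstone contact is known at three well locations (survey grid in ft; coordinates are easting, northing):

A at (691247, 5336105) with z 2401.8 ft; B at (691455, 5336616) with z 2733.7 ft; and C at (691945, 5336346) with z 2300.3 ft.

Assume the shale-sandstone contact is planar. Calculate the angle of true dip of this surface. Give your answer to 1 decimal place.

42.9°

Let the plane be z = a·easting + b·northing + c.
B−A: 208a + 511b = 331.9;  C−A: 698a + 241b = −101.5.
Solving gives a = −0.43012, b = 0.82459.
Gradient magnitude |∇z| = √(a² + b²) = √(0.18501 + 0.67995) = 0.93003.
True dip = arctan(0.93003) = 42.9°, dipping toward SSE (azimuth ≈ 152°).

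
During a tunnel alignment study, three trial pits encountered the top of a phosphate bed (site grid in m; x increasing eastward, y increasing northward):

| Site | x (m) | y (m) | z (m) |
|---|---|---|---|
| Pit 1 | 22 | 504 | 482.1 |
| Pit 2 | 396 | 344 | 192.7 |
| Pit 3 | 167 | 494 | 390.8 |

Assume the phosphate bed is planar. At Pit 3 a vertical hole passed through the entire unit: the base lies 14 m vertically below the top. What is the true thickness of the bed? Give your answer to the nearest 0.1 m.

Two edge vectors: Pit 1→Pit 2 = (374, -160, -289.4), Pit 1→Pit 3 = (145, -10, -91.3).
Normal n = (Pit 1→Pit 2) × (Pit 1→Pit 3) = (11714, -7816.8, 19460).
So ∂z/∂x = −n_x/n_z = −0.60195 and ∂z/∂y = −n_y/n_z = 0.40169.
|∇z| = √(a²+b²) = 0.72367, so dip δ = arctan(0.72367) = 35.89°.
True thickness = vertical thickness × cos δ = 14 × cos 35.89° = 11.3 m.

11.3 m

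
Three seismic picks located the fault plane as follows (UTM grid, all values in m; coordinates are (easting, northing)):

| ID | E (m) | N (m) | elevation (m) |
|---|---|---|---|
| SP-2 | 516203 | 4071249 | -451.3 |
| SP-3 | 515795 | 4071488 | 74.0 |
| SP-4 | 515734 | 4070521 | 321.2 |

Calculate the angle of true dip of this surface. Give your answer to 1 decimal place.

54.4°

Let the plane be z = a·E + b·N + c.
SP-3−SP-2: −408a + 239b = 525.3;  SP-4−SP-2: −469a − 728b = 772.5.
Solving gives a = −1.38603, b = −0.16820.
Gradient magnitude |∇z| = √(a² + b²) = √(1.92108 + 0.02829) = 1.39620.
True dip = arctan(1.39620) = 54.4°, dipping toward E (azimuth ≈ 083°).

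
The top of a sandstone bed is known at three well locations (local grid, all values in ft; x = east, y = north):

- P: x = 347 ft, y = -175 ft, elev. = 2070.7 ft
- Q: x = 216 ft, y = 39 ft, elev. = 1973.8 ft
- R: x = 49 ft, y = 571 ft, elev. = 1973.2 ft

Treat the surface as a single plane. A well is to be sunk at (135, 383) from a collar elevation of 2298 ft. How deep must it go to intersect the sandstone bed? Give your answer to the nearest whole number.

Two edge vectors: P→Q = (-131, 214, -96.9), P→R = (-298, 746, -97.5).
Normal n = (P→Q) × (P→R) = (51422.4, 16103.7, -33954).
So ∂z/∂x = −n_x/n_z = 1.51447 and ∂z/∂y = −n_y/n_z = 0.47428.
Intercept c from P: 2070.7 − 525.52 + 83.00 = 1628.18.
At (135, 383): z_contact = 204.5 + 181.6 + 1628.18 = 2014.3 ft.
Depth below ground = 2298 − 2014.3 = 284 ft.

284 ft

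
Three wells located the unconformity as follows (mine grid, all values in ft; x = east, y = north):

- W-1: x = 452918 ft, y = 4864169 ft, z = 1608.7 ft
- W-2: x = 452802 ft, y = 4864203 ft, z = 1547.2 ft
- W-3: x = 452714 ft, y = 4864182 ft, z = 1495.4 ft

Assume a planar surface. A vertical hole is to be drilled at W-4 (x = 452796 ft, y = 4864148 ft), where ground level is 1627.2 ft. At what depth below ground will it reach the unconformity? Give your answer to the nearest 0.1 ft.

89.4 ft

Let the plane be z = a·x + b·y + c.
W-2−W-1: −116a + 34b = −61.5;  W-3−W-1: −204a + 13b = −113.3.
Solving gives a = 0.562398674, b = 0.109948416.
Then c = 1608.7 − a·452918 − b·4864169 = −787919.46.
At (452796, 4864148): z_contact = 254651.87 + 534805.37 − 787919.46 = 1537.78 ft.
Depth below ground = 1627.2 − 1537.78 = 89.4 ft.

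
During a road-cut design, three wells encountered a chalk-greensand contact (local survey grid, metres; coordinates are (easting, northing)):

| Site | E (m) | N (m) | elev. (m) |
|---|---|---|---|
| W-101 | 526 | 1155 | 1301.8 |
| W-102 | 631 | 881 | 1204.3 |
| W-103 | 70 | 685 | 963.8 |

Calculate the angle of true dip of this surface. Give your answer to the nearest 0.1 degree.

28.0°

Two edge vectors: W-101→W-102 = (105, -274, -97.5), W-101→W-103 = (-456, -470, -338).
Normal n = (W-101→W-102) × (W-101→W-103) = (46787, 79950, -174294).
So ∂z/∂E = −n_x/n_z = 0.26844 and ∂z/∂N = −n_y/n_z = 0.45871.
Gradient magnitude |∇z| = √(a² + b²) = √(0.07206 + 0.21041) = 0.53148.
True dip = arctan(0.53148) = 28.0°, dipping toward SSW (azimuth ≈ 210°).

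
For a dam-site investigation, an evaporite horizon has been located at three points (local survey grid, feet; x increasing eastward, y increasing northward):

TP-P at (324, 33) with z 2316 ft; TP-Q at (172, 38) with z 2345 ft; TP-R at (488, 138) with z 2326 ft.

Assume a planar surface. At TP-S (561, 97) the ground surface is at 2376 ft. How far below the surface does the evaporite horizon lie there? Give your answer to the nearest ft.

Two edge vectors: TP-P→TP-Q = (-152, 5, 29), TP-P→TP-R = (164, 105, 10).
Normal n = (TP-P→TP-Q) × (TP-P→TP-R) = (-2995, 6276, -16780).
So ∂z/∂x = −n_x/n_z = −0.17849 and ∂z/∂y = −n_y/n_z = 0.37402.
Intercept c from TP-P: 2316 + 57.83 − 12.34 = 2361.49.
At (561, 97): z_contact = −100.1 + 36.3 + 2361.49 = 2297.6 ft.
Depth below ground = 2376 − 2297.6 = 78 ft.

78 ft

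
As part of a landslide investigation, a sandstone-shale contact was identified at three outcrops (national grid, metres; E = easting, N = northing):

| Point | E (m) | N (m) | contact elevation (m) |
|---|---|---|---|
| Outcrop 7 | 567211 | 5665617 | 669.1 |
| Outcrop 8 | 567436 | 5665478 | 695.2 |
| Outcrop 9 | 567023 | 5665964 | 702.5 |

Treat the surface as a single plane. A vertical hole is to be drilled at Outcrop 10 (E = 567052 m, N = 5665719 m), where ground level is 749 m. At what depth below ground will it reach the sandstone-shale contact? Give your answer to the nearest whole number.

Two edge vectors: Outcrop 7→Outcrop 8 = (225, -139, 26.1), Outcrop 7→Outcrop 9 = (-188, 347, 33.4).
Normal n = (Outcrop 7→Outcrop 8) × (Outcrop 7→Outcrop 9) = (-13699.3, -12421.8, 51943).
So ∂z/∂E = −n_x/n_z = 0.26373717 and ∂z/∂N = −n_y/n_z = 0.23914291.
Intercept c from Outcrop 7: 669.1 − 149594.63 − 1354892.12 = −1503817.64.
At (567052, 5665719): z_contact = 149552.7 + 1354916.5 − 1503817.64 = 651.6 m.
Depth below ground = 749 − 651.6 = 97 m.

97 m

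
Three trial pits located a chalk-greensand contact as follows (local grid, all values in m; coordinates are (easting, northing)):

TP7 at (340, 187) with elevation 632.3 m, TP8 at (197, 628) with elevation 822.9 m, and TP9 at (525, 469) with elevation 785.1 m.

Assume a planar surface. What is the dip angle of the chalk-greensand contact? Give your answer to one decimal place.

25.7°

Two edge vectors: TP7→TP8 = (-143, 441, 190.6), TP7→TP9 = (185, 282, 152.8).
Normal n = (TP7→TP8) × (TP7→TP9) = (13635.6, 57111.4, -121911).
So ∂z/∂E = −n_x/n_z = 0.11185 and ∂z/∂N = −n_y/n_z = 0.46847.
Gradient magnitude |∇z| = √(a² + b²) = √(0.01251 + 0.21946) = 0.48164.
True dip = arctan(0.48164) = 25.7°, dipping toward SSW (azimuth ≈ 193°).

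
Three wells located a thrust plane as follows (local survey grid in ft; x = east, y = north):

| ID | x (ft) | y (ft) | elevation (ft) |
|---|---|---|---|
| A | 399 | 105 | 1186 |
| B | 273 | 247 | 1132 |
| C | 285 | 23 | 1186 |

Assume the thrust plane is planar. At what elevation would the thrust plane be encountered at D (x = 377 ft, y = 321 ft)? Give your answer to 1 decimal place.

1132.2 ft

Let the plane be z = a·x + b·y + c.
B−A: −126a + 142b = −54;  C−A: −114a − 82b = 0.
Solving gives a = 0.16697, b = −0.23213.
Then c = 1186 − a·399 − b·105 = 1143.75.
At (377, 321): z = 62.9 − 74.5 + 1143.75 = 1132.2 ft.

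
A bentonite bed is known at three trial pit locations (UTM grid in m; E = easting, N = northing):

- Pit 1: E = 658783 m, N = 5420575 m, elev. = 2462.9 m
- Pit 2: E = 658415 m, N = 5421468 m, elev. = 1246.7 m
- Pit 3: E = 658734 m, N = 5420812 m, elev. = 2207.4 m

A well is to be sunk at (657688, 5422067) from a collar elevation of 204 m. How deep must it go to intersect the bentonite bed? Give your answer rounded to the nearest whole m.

Let the plane be z = a·E + b·N + c.
Pit 2−Pit 1: −368a + 893b = −1216.2;  Pit 3−Pit 1: −49a + 237b = −255.5.
Solving gives a = 1.38240411, b = −0.79224556.
Then c = 2462.9 − a·658783 − b·5420575 = 3386185.08.
At (657688, 5422067): z_contact = 909190.6 − 4295608.5 + 3386185.08 = -232.9 m.
Depth below ground = 204 − (-232.9) = 437 m.

437 m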